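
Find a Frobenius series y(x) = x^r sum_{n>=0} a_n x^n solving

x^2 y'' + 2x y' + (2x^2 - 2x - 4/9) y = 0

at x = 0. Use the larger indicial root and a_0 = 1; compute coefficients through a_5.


Write in Frobenius form y'' + (p(x)/x) y' + (q(x)/x^2) y = 0:
  p(x) = 2,  q(x) = 2x^2 - 2x - 4/9.
Indicial equation: r(r-1) + (2) r + (-4/9) = 0 -> roots r_1 = 1/3, r_2 = -4/3.
Take r = r_1 = 1/3. Let y(x) = x^r sum_{n>=0} a_n x^n with a_0 = 1.
Substitute y = x^r sum a_n x^n and match x^{r+n}. The recurrence is
  D(n) a_n - 2 a_{n-1} + 2 a_{n-2} = 0,  where D(n) = (r+n)(r+n-1) + (2)(r+n) + (-4/9).
  a_n = [2 a_{n-1} - 2 a_{n-2}] / D(n).
Since the indicial polynomial factors as (r - r_1)(r - r_2), D(n) = (r_1 + n - r_1)(r_1 + n - r_2) = n(n + 5/3).
Evaluating step by step (a_0 = 1):
  n = 1: D(1) = 1(1 + 5/3) = 8/3; numerator = 2(1) = 2; a_1 = (2)/(8/3) = 3/4
  n = 2: D(2) = 2(2 + 5/3) = 22/3; numerator = 2(3/4) - 2(1) = -1/2; a_2 = (-1/2)/(22/3) = -3/44
  n = 3: D(3) = 3(3 + 5/3) = 14; numerator = 2(-3/44) - 2(3/4) = -18/11; a_3 = (-18/11)/(14) = -9/77
  n = 4: D(4) = 4(4 + 5/3) = 68/3; numerator = 2(-9/77) - 2(-3/44) = -15/154; a_4 = (-15/154)/(68/3) = -45/10472
  n = 5: D(5) = 5(5 + 5/3) = 100/3; numerator = 2(-45/10472) - 2(-9/77) = 1179/5236; a_5 = (1179/5236)/(100/3) = 3537/523600

r = 1/3; a_0 = 1; a_1 = 3/4; a_2 = -3/44; a_3 = -9/77; a_4 = -45/10472; a_5 = 3537/523600


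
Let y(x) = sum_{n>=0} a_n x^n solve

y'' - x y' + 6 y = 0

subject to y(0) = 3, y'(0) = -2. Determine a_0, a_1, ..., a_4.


Ansatz: y(x) = sum_{n>=0} a_n x^n, so y'(x) = sum_{n>=1} n a_n x^(n-1) and y''(x) = sum_{n>=2} n(n-1) a_n x^(n-2).
Substitute into P(x) y'' + Q(x) y' + R(x) y = 0 with P(x) = 1, Q(x) = -x, R(x) = 6, and match powers of x.
Initial conditions: a_0 = 3, a_1 = -2.
Setting the coefficient of each power of x to zero and solving order by order (substituting the coefficients already found):
  x^0: 2 a_2 + 6 a_0 = 0  ->  2 a_2 = -6 a_0 = -18  ->  a_2 = -9
  x^1: 6 a_3 + 5 a_1 = 0  ->  6 a_3 = -5 a_1 = 10  ->  a_3 = 5/3
  x^2: 12 a_4 + 4 a_2 = 0  ->  12 a_4 = -4 a_2 = 36  ->  a_4 = 3
Truncated series: y(x) = 3 - 2 x - 9 x^2 + (5/3) x^3 + 3 x^4 + O(x^5).

a_0 = 3; a_1 = -2; a_2 = -9; a_3 = 5/3; a_4 = 3


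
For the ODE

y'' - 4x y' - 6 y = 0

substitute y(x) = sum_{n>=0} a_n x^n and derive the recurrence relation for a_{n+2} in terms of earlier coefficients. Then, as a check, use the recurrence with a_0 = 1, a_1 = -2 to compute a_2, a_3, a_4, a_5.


Substitute y = sum_n a_n x^n.
y''(x) has coefficient (n+2)(n+1) a_{n+2} at x^n;
-4 x y'(x) has coefficient -4 n a_n at x^n (shift);
-6 y(x) has coefficient -6 a_n at x^n.
Matching x^n: (n+2)(n+1) a_{n+2} + (-4n - 6) a_n = 0.
Thus a_{n+2} = (4n + 6) / ((n+1)(n+2)) * a_n.

Check with a_0 = 1, a_1 = -2 (apply the recurrence for n = 0, 1, 2, 3): a_0 = 1, a_1 = -2, a_2 = 3, a_3 = -10/3, a_4 = 7/2, a_5 = -3.

a_(n+2) = (4n + 6) / ((n+1)(n+2)) * a_n; check: a_0 = 1, a_1 = -2, a_2 = 3, a_3 = -10/3, a_4 = 7/2, a_5 = -3


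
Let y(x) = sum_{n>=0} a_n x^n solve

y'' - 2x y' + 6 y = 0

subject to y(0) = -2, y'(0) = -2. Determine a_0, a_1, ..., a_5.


Ansatz: y(x) = sum_{n>=0} a_n x^n, so y'(x) = sum_{n>=1} n a_n x^(n-1) and y''(x) = sum_{n>=2} n(n-1) a_n x^(n-2).
Substitute into P(x) y'' + Q(x) y' + R(x) y = 0 with P(x) = 1, Q(x) = -2x, R(x) = 6, and match powers of x.
Initial conditions: a_0 = -2, a_1 = -2.
Setting the coefficient of each power of x to zero and solving order by order (substituting the coefficients already found):
  x^0: 2 a_2 + 6 a_0 = 0  ->  2 a_2 = -6 a_0 = 12  ->  a_2 = 6
  x^1: 6 a_3 + 4 a_1 = 0  ->  6 a_3 = -4 a_1 = 8  ->  a_3 = 4/3
  x^2: 12 a_4 + 2 a_2 = 0  ->  12 a_4 = -2 a_2 = -12  ->  a_4 = -1
  x^3: 20 a_5 = 0  ->  a_5 = 0
Truncated series: y(x) = -2 - 2 x + 6 x^2 + (4/3) x^3 - x^4 + O(x^6).

a_0 = -2; a_1 = -2; a_2 = 6; a_3 = 4/3; a_4 = -1; a_5 = 0


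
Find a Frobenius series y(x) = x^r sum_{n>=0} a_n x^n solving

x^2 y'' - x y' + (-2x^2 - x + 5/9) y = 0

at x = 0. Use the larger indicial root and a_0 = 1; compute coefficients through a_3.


Write in Frobenius form y'' + (p(x)/x) y' + (q(x)/x^2) y = 0:
  p(x) = -1,  q(x) = -2x^2 - x + 5/9.
Indicial equation: r(r-1) + (-1) r + (5/9) = 0 -> roots r_1 = 5/3, r_2 = 1/3.
Take r = r_1 = 5/3. Let y(x) = x^r sum_{n>=0} a_n x^n with a_0 = 1.
Substitute y = x^r sum a_n x^n and match x^{r+n}. The recurrence is
  D(n) a_n - 1 a_{n-1} - 2 a_{n-2} = 0,  where D(n) = (r+n)(r+n-1) + (-1)(r+n) + (5/9).
  a_n = [1 a_{n-1} + 2 a_{n-2}] / D(n).
Since the indicial polynomial factors as (r - r_1)(r - r_2), D(n) = (r_1 + n - r_1)(r_1 + n - r_2) = n(n + 4/3).
Evaluating step by step (a_0 = 1):
  n = 1: D(1) = 1(1 + 4/3) = 7/3; numerator = 1(1) = 1; a_1 = (1)/(7/3) = 3/7
  n = 2: D(2) = 2(2 + 4/3) = 20/3; numerator = 1(3/7) + 2(1) = 17/7; a_2 = (17/7)/(20/3) = 51/140
  n = 3: D(3) = 3(3 + 4/3) = 13; numerator = 1(51/140) + 2(3/7) = 171/140; a_3 = (171/140)/(13) = 171/1820

r = 5/3; a_0 = 1; a_1 = 3/7; a_2 = 51/140; a_3 = 171/1820


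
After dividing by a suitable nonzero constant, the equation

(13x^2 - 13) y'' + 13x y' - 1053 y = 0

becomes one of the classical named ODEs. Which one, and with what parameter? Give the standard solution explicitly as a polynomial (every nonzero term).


All three coefficients share the factor -13; dividing through by -13 gives  (1 - x^2) y'' - x y' + 81 y = 0.
This matches the Chebyshev equation (1 - x^2) y'' - x y' + n^2 y = 0 (note the -x y' term, not -2x y') with n^2 = 81, so n = 9; the polynomial solution is T_9(x).
With y = sum_k a_k x^k, matching x^k gives (k+2)(k+1) a_{k+2} = (k^2 - n^2) a_k = (k - 9)(k + 9) a_k. The right side vanishes at k = 9, so the series with the parity of 9 terminates at degree 9.
Standard normalization: leading coefficient of T_n is 2^(n-1), so a_9 = 2^8 = 256. Work downward with a_k = (k+1)(k+2) a_{k+2} / ((k - 9)(k + 9)):
  a_7 = (8)(9)(256) / ((7 - 9)(7 + 9)) = 18432/(-32) = -576
  a_5 = (6)(7)(-576) / ((5 - 9)(5 + 9)) = -24192/(-56) = 432
  a_3 = (4)(5)(432) / ((3 - 9)(3 + 9)) = 8640/(-72) = -120
  a_1 = (2)(3)(-120) / ((1 - 9)(1 + 9)) = -720/(-80) = 9
Hence T_9(x) = 256 x^9 - 576 x^7 + 432 x^5 - 120 x^3 + 9 x.

T_9(x); series = 256 x^9 - 576 x^7 + 432 x^5 - 120 x^3 + 9 x


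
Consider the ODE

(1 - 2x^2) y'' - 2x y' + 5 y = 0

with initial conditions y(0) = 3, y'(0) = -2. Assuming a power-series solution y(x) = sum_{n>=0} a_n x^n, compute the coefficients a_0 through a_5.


Ansatz: y(x) = sum_{n>=0} a_n x^n, so y'(x) = sum_{n>=1} n a_n x^(n-1) and y''(x) = sum_{n>=2} n(n-1) a_n x^(n-2).
Substitute into P(x) y'' + Q(x) y' + R(x) y = 0 with P(x) = 1 - 2x^2, Q(x) = -2x, R(x) = 5, and match powers of x.
Initial conditions: a_0 = 3, a_1 = -2.
Setting the coefficient of each power of x to zero and solving order by order (substituting the coefficients already found):
  x^0: 2 a_2 + 5 a_0 = 0  ->  2 a_2 = -5 a_0 = -15  ->  a_2 = -15/2
  x^1: 6 a_3 + 3 a_1 = 0  ->  6 a_3 = -3 a_1 = 6  ->  a_3 = 1
  x^2: 12 a_4 - 3 a_2 = 0  ->  12 a_4 = 3 a_2 = -45/2  ->  a_4 = -15/8
  x^3: 20 a_5 - 13 a_3 = 0  ->  20 a_5 = 13 a_3 = 13  ->  a_5 = 13/20
Truncated series: y(x) = 3 - 2 x - (15/2) x^2 + x^3 - (15/8) x^4 + (13/20) x^5 + O(x^6).

a_0 = 3; a_1 = -2; a_2 = -15/2; a_3 = 1; a_4 = -15/8; a_5 = 13/20


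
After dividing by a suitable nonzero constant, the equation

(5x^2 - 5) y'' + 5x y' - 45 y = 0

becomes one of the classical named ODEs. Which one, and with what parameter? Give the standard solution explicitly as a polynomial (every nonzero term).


All three coefficients share the factor -5; dividing through by -5 gives  (1 - x^2) y'' - x y' + 9 y = 0.
This matches the Chebyshev equation (1 - x^2) y'' - x y' + n^2 y = 0 (note the -x y' term, not -2x y') with n^2 = 9, so n = 3; the polynomial solution is T_3(x).
With y = sum_k a_k x^k, matching x^k gives (k+2)(k+1) a_{k+2} = (k^2 - n^2) a_k = (k - 3)(k + 3) a_k. The right side vanishes at k = 3, so the series with the parity of 3 terminates at degree 3.
Standard normalization: leading coefficient of T_n is 2^(n-1), so a_3 = 2^2 = 4. Work downward with a_k = (k+1)(k+2) a_{k+2} / ((k - 3)(k + 3)):
  a_1 = (2)(3)(4) / ((1 - 3)(1 + 3)) = 24/(-8) = -3
Hence T_3(x) = 4 x^3 - 3 x.

T_3(x); series = 4 x^3 - 3 x


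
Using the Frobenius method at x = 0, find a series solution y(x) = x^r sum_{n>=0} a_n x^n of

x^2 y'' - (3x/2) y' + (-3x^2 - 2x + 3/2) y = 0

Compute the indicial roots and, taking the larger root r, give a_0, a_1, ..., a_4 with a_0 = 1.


Write in Frobenius form y'' + (p(x)/x) y' + (q(x)/x^2) y = 0:
  p(x) = -3/2,  q(x) = -3x^2 - 2x + 3/2.
Indicial equation: r(r-1) + (-3/2) r + (3/2) = 0 -> roots r_1 = 3/2, r_2 = 1.
Take r = r_1 = 3/2. Let y(x) = x^r sum_{n>=0} a_n x^n with a_0 = 1.
Substitute y = x^r sum a_n x^n and match x^{r+n}. The recurrence is
  D(n) a_n - 2 a_{n-1} - 3 a_{n-2} = 0,  where D(n) = (r+n)(r+n-1) + (-3/2)(r+n) + (3/2).
  a_n = [2 a_{n-1} + 3 a_{n-2}] / D(n).
Since the indicial polynomial factors as (r - r_1)(r - r_2), D(n) = (r_1 + n - r_1)(r_1 + n - r_2) = n(n + 1/2).
Evaluating step by step (a_0 = 1):
  n = 1: D(1) = 1(1 + 1/2) = 3/2; numerator = 2(1) = 2; a_1 = (2)/(3/2) = 4/3
  n = 2: D(2) = 2(2 + 1/2) = 5; numerator = 2(4/3) + 3(1) = 17/3; a_2 = (17/3)/(5) = 17/15
  n = 3: D(3) = 3(3 + 1/2) = 21/2; numerator = 2(17/15) + 3(4/3) = 94/15; a_3 = (94/15)/(21/2) = 188/315
  n = 4: D(4) = 4(4 + 1/2) = 18; numerator = 2(188/315) + 3(17/15) = 1447/315; a_4 = (1447/315)/(18) = 1447/5670

r = 3/2; a_0 = 1; a_1 = 4/3; a_2 = 17/15; a_3 = 188/315; a_4 = 1447/5670


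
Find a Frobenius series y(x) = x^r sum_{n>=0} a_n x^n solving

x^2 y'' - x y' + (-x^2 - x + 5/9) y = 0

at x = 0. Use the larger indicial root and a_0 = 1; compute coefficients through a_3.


Write in Frobenius form y'' + (p(x)/x) y' + (q(x)/x^2) y = 0:
  p(x) = -1,  q(x) = -x^2 - x + 5/9.
Indicial equation: r(r-1) + (-1) r + (5/9) = 0 -> roots r_1 = 5/3, r_2 = 1/3.
Take r = r_1 = 5/3. Let y(x) = x^r sum_{n>=0} a_n x^n with a_0 = 1.
Substitute y = x^r sum a_n x^n and match x^{r+n}. The recurrence is
  D(n) a_n - 1 a_{n-1} - 1 a_{n-2} = 0,  where D(n) = (r+n)(r+n-1) + (-1)(r+n) + (5/9).
  a_n = [1 a_{n-1} + 1 a_{n-2}] / D(n).
Since the indicial polynomial factors as (r - r_1)(r - r_2), D(n) = (r_1 + n - r_1)(r_1 + n - r_2) = n(n + 4/3).
Evaluating step by step (a_0 = 1):
  n = 1: D(1) = 1(1 + 4/3) = 7/3; numerator = 1(1) = 1; a_1 = (1)/(7/3) = 3/7
  n = 2: D(2) = 2(2 + 4/3) = 20/3; numerator = 1(3/7) + 1(1) = 10/7; a_2 = (10/7)/(20/3) = 3/14
  n = 3: D(3) = 3(3 + 4/3) = 13; numerator = 1(3/14) + 1(3/7) = 9/14; a_3 = (9/14)/(13) = 9/182

r = 5/3; a_0 = 1; a_1 = 3/7; a_2 = 3/14; a_3 = 9/182


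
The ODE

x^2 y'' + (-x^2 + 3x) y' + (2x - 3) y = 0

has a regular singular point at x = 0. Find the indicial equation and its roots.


Divide by x^2 to reach normal form y'' + P_1(x) y' + P_2(x) y = 0 with P_1(x) = -1 + 3/x and P_2(x) = 2/x - 3/x^2.
x = 0 is a singular point because the y'-coefficient -1 + 3/x has a pole at x = 0 and the y-coefficient 2/x - 3/x^2 has a pole at x = 0.
It is a regular singular point because x P_1(x) = p(x) = 3 - x and x^2 P_2(x) = q(x) = 2x - 3 are polynomials, hence analytic at x = 0.
p(0) = 3,  q(0) = -3.
Indicial equation: r(r-1) + p(0) r + q(0) = 0, i.e. r^2 + (p(0) - 1) r + q(0) = 0, i.e. r^2 + 2 r - 3 = 0.
Discriminant: (2)^2 - 4(-3) = 16, so r = (-2 ± 4)/2.
Solving: r_1 = 1, r_2 = -3.

indicial: r^2 + 2 r - 3 = 0; roots r_1 = 1, r_2 = -3


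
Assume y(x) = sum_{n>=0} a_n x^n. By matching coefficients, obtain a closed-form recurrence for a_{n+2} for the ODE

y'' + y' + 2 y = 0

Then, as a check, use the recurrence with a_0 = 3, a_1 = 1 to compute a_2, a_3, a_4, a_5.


Substitute y = sum_n a_n x^n.
y''(x) has coefficient (n+2)(n+1) a_{n+2} at x^n;
y'(x) has coefficient (n+1) a_{n+1} at x^n;
2 y(x) has coefficient 2 a_n at x^n.
Matching x^n: (n+2)(n+1) a_{n+2} + (n+1) a_{n+1} + 2 a_n = 0.
Thus a_{n+2} = [-(n+1) a_{n+1} - 2 a_n] / ((n+1)(n+2)).

Check with a_0 = 3, a_1 = 1 (apply the recurrence for n = 0, 1, 2, 3): a_0 = 3, a_1 = 1, a_2 = -7/2, a_3 = 5/6, a_4 = 3/8, a_5 = -19/120.

a_(n+2) = [-(n+1) a_(n+1) - 2 a_n] / ((n+1)(n+2)); check: a_0 = 3, a_1 = 1, a_2 = -7/2, a_3 = 5/6, a_4 = 3/8, a_5 = -19/120


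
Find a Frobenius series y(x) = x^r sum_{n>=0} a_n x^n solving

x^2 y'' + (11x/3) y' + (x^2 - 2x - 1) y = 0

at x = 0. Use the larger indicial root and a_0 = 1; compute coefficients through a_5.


Write in Frobenius form y'' + (p(x)/x) y' + (q(x)/x^2) y = 0:
  p(x) = 11/3,  q(x) = x^2 - 2x - 1.
Indicial equation: r(r-1) + (11/3) r + (-1) = 0 -> roots r_1 = 1/3, r_2 = -3.
Take r = r_1 = 1/3. Let y(x) = x^r sum_{n>=0} a_n x^n with a_0 = 1.
Substitute y = x^r sum a_n x^n and match x^{r+n}. The recurrence is
  D(n) a_n - 2 a_{n-1} + 1 a_{n-2} = 0,  where D(n) = (r+n)(r+n-1) + (11/3)(r+n) + (-1).
  a_n = [2 a_{n-1} - 1 a_{n-2}] / D(n).
Since the indicial polynomial factors as (r - r_1)(r - r_2), D(n) = (r_1 + n - r_1)(r_1 + n - r_2) = n(n + 10/3).
Evaluating step by step (a_0 = 1):
  n = 1: D(1) = 1(1 + 10/3) = 13/3; numerator = 2(1) = 2; a_1 = (2)/(13/3) = 6/13
  n = 2: D(2) = 2(2 + 10/3) = 32/3; numerator = 2(6/13) - 1(1) = -1/13; a_2 = (-1/13)/(32/3) = -3/416
  n = 3: D(3) = 3(3 + 10/3) = 19; numerator = 2(-3/416) - 1(6/13) = -99/208; a_3 = (-99/208)/(19) = -99/3952
  n = 4: D(4) = 4(4 + 10/3) = 88/3; numerator = 2(-99/3952) - 1(-3/416) = -339/7904; a_4 = (-339/7904)/(88/3) = -1017/695552
  n = 5: D(5) = 5(5 + 10/3) = 125/3; numerator = 2(-1017/695552) - 1(-99/3952) = 405/18304; a_5 = (405/18304)/(125/3) = 243/457600

r = 1/3; a_0 = 1; a_1 = 6/13; a_2 = -3/416; a_3 = -99/3952; a_4 = -1017/695552; a_5 = 243/457600


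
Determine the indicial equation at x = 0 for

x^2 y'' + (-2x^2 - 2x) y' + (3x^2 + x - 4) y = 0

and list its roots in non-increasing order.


Divide by x^2 to reach normal form y'' + P_1(x) y' + P_2(x) y = 0 with P_1(x) = -2 - 2/x and P_2(x) = 3 + 1/x - 4/x^2.
x = 0 is a singular point because the y'-coefficient -2 - 2/x has a pole at x = 0 and the y-coefficient 3 + 1/x - 4/x^2 has a pole at x = 0.
It is a regular singular point because x P_1(x) = p(x) = -2x - 2 and x^2 P_2(x) = q(x) = 3x^2 + x - 4 are polynomials, hence analytic at x = 0.
p(0) = -2,  q(0) = -4.
Indicial equation: r(r-1) + p(0) r + q(0) = 0, i.e. r^2 + (p(0) - 1) r + q(0) = 0, i.e. r^2 - 3 r - 4 = 0.
Discriminant: (-3)^2 - 4(-4) = 25, so r = (3 ± 5)/2.
Solving: r_1 = 4, r_2 = -1.

indicial: r^2 - 3 r - 4 = 0; roots r_1 = 4, r_2 = -1


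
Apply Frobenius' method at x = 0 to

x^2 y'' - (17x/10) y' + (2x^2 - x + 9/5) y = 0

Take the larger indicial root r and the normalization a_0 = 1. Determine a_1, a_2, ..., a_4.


Write in Frobenius form y'' + (p(x)/x) y' + (q(x)/x^2) y = 0:
  p(x) = -17/10,  q(x) = 2x^2 - x + 9/5.
Indicial equation: r(r-1) + (-17/10) r + (9/5) = 0 -> roots r_1 = 3/2, r_2 = 6/5.
Take r = r_1 = 3/2. Let y(x) = x^r sum_{n>=0} a_n x^n with a_0 = 1.
Substitute y = x^r sum a_n x^n and match x^{r+n}. The recurrence is
  D(n) a_n - 1 a_{n-1} + 2 a_{n-2} = 0,  where D(n) = (r+n)(r+n-1) + (-17/10)(r+n) + (9/5).
  a_n = [1 a_{n-1} - 2 a_{n-2}] / D(n).
Since the indicial polynomial factors as (r - r_1)(r - r_2), D(n) = (r_1 + n - r_1)(r_1 + n - r_2) = n(n + 3/10).
Evaluating step by step (a_0 = 1):
  n = 1: D(1) = 1(1 + 3/10) = 13/10; numerator = 1(1) = 1; a_1 = (1)/(13/10) = 10/13
  n = 2: D(2) = 2(2 + 3/10) = 23/5; numerator = 1(10/13) - 2(1) = -16/13; a_2 = (-16/13)/(23/5) = -80/299
  n = 3: D(3) = 3(3 + 3/10) = 99/10; numerator = 1(-80/299) - 2(10/13) = -540/299; a_3 = (-540/299)/(99/10) = -600/3289
  n = 4: D(4) = 4(4 + 3/10) = 86/5; numerator = 1(-600/3289) - 2(-80/299) = 1160/3289; a_4 = (1160/3289)/(86/5) = 2900/141427

r = 3/2; a_0 = 1; a_1 = 10/13; a_2 = -80/299; a_3 = -600/3289; a_4 = 2900/141427


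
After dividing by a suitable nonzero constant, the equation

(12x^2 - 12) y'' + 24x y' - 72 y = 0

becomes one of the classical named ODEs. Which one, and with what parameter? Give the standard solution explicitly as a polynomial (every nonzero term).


All three coefficients share the factor -12; dividing through by -12 gives  (1 - x^2) y'' - 2x y' + 6 y = 0.
This matches the Legendre equation (1 - x^2) y'' - 2x y' + n(n+1) y = 0 (note the -2x y' term) with n(n+1) = 6, so n = 2; the polynomial solution is P_2(x).
With y = sum_k a_k x^k, matching x^k gives (k+2)(k+1) a_{k+2} = [k(k+1) - n(n+1)] a_k = (k - 2)(k + 3) a_k. The right side vanishes at k = 2, so the series with the parity of 2 terminates at degree 2.
Standard normalization (P_n(1) = 1): leading coefficient (2n)!/(2^n (n!)^2) = 24/(4*4) = 3/2, so a_2 = 3/2. Work downward with a_k = (k+1)(k+2) a_{k+2} / ((k - 2)(k + 3)):
  a_0 = (1)(2)(3/2) / ((0 - 2)(0 + 3)) = 3/(-6) = -1/2
Hence P_2(x) = 3 x^2/2 - 1/2.

P_2(x); series = 3 x^2/2 - 1/2


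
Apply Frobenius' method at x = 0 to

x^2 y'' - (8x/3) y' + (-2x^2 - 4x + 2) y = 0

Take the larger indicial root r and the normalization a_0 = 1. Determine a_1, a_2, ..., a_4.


Write in Frobenius form y'' + (p(x)/x) y' + (q(x)/x^2) y = 0:
  p(x) = -8/3,  q(x) = -2x^2 - 4x + 2.
Indicial equation: r(r-1) + (-8/3) r + (2) = 0 -> roots r_1 = 3, r_2 = 2/3.
Take r = r_1 = 3. Let y(x) = x^r sum_{n>=0} a_n x^n with a_0 = 1.
Substitute y = x^r sum a_n x^n and match x^{r+n}. The recurrence is
  D(n) a_n - 4 a_{n-1} - 2 a_{n-2} = 0,  where D(n) = (r+n)(r+n-1) + (-8/3)(r+n) + (2).
  a_n = [4 a_{n-1} + 2 a_{n-2}] / D(n).
Since the indicial polynomial factors as (r - r_1)(r - r_2), D(n) = (r_1 + n - r_1)(r_1 + n - r_2) = n(n + 7/3).
Evaluating step by step (a_0 = 1):
  n = 1: D(1) = 1(1 + 7/3) = 10/3; numerator = 4(1) = 4; a_1 = (4)/(10/3) = 6/5
  n = 2: D(2) = 2(2 + 7/3) = 26/3; numerator = 4(6/5) + 2(1) = 34/5; a_2 = (34/5)/(26/3) = 51/65
  n = 3: D(3) = 3(3 + 7/3) = 16; numerator = 4(51/65) + 2(6/5) = 72/13; a_3 = (72/13)/(16) = 9/26
  n = 4: D(4) = 4(4 + 7/3) = 76/3; numerator = 4(9/26) + 2(51/65) = 192/65; a_4 = (192/65)/(76/3) = 144/1235

r = 3; a_0 = 1; a_1 = 6/5; a_2 = 51/65; a_3 = 9/26; a_4 = 144/1235


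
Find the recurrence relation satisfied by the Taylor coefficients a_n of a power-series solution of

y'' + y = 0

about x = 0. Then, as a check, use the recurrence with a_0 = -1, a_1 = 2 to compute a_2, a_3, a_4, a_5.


Substitute y = sum_n a_n x^n into y'' + (const) y = 0.
y''(x) = sum_{n>=0} (n+2)(n+1) a_{n+2} x^n.
The ODE becomes sum_n [(n+2)(n+1) a_{n+2} + 1 a_n] x^n = 0.
Setting each coefficient to zero gives the recurrence:
  (n+2)(n+1) a_{n+2} + 1 a_n = 0,
  a_{n+2} = -1 / ((n+1)(n+2)) a_n.

Check with a_0 = -1, a_1 = 2 (apply the recurrence for n = 0, 1, 2, 3): a_0 = -1, a_1 = 2, a_2 = 1/2, a_3 = -1/3, a_4 = -1/24, a_5 = 1/60.

a_{n+2} = -1/((n+1)(n+2)) * a_n; check: a_0 = -1, a_1 = 2, a_2 = 1/2, a_3 = -1/3, a_4 = -1/24, a_5 = 1/60


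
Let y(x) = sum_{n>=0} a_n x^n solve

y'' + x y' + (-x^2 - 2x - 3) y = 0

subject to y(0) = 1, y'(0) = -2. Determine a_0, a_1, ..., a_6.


Ansatz: y(x) = sum_{n>=0} a_n x^n, so y'(x) = sum_{n>=1} n a_n x^(n-1) and y''(x) = sum_{n>=2} n(n-1) a_n x^(n-2).
Substitute into P(x) y'' + Q(x) y' + R(x) y = 0 with P(x) = 1, Q(x) = x, R(x) = -x^2 - 2x - 3, and match powers of x.
Initial conditions: a_0 = 1, a_1 = -2.
Setting the coefficient of each power of x to zero and solving order by order (substituting the coefficients already found):
  x^0: 2 a_2 - 3 a_0 = 0  ->  2 a_2 = 3 a_0 = 3  ->  a_2 = 3/2
  x^1: 6 a_3 - 2 a_1 - 2 a_0 = 0  ->  6 a_3 = 2 a_1 + 2 a_0 = -2  ->  a_3 = -1/3
  x^2: 12 a_4 - a_2 - 2 a_1 - a_0 = 0  ->  12 a_4 = a_2 + 2 a_1 + a_0 = -3/2  ->  a_4 = -1/8
  x^3: 20 a_5 - 2 a_2 - a_1 = 0  ->  20 a_5 = 2 a_2 + a_1 = 1  ->  a_5 = 1/20
  x^4: 30 a_6 + a_4 - 2 a_3 - a_2 = 0  ->  30 a_6 = -a_4 + 2 a_3 + a_2 = 23/24  ->  a_6 = 23/720
Truncated series: y(x) = 1 - 2 x + (3/2) x^2 - (1/3) x^3 - (1/8) x^4 + (1/20) x^5 + (23/720) x^6 + O(x^7).

a_0 = 1; a_1 = -2; a_2 = 3/2; a_3 = -1/3; a_4 = -1/8; a_5 = 1/20; a_6 = 23/720


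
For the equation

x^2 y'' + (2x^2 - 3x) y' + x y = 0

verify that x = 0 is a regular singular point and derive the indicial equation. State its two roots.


Divide by x^2 to reach normal form y'' + P_1(x) y' + P_2(x) y = 0 with P_1(x) = 2 - 3/x and P_2(x) = 1/x.
x = 0 is a singular point because the y'-coefficient 2 - 3/x has a pole at x = 0 and the y-coefficient 1/x has a pole at x = 0.
It is a regular singular point because x P_1(x) = p(x) = 2x - 3 and x^2 P_2(x) = q(x) = x are polynomials, hence analytic at x = 0.
p(0) = -3,  q(0) = 0.
Indicial equation: r(r-1) + p(0) r + q(0) = 0, i.e. r^2 + (p(0) - 1) r + q(0) = 0, i.e. r^2 - 4 r = 0.
Discriminant: (-4)^2 - 4(0) = 16, so r = (4 ± 4)/2.
Solving: r_1 = 4, r_2 = 0.

indicial: r^2 - 4 r = 0; roots r_1 = 4, r_2 = 0


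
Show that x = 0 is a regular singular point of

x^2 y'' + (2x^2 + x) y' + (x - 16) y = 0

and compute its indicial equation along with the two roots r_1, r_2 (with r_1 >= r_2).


Divide by x^2 to reach normal form y'' + P_1(x) y' + P_2(x) y = 0 with P_1(x) = 2 + 1/x and P_2(x) = 1/x - 16/x^2.
x = 0 is a singular point because the y'-coefficient 2 + 1/x has a pole at x = 0 and the y-coefficient 1/x - 16/x^2 has a pole at x = 0.
It is a regular singular point because x P_1(x) = p(x) = 2x + 1 and x^2 P_2(x) = q(x) = x - 16 are polynomials, hence analytic at x = 0.
p(0) = 1,  q(0) = -16.
Indicial equation: r(r-1) + p(0) r + q(0) = 0, i.e. r^2 + (p(0) - 1) r + q(0) = 0, i.e. r^2 - 16 = 0.
Discriminant: (0)^2 - 4(-16) = 64, so r = (0 ± 8)/2.
Solving: r_1 = 4, r_2 = -4.

indicial: r^2 - 16 = 0; roots r_1 = 4, r_2 = -4


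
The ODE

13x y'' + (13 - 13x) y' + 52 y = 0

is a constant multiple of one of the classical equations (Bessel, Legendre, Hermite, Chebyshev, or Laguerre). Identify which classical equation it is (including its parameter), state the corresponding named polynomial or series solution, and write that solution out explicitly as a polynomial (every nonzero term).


All three coefficients share the factor 13; dividing through by 13 gives  x y'' + (1 - x) y' + 4 y = 0.
This matches the Laguerre equation x y'' + (1 - x) y' + n y = 0 with n = 4; the polynomial solution is L_4(x).
With y = sum_k a_k x^k, matching x^k gives (k+1)k a_{k+1} + (k+1) a_{k+1} - k a_k + n a_k = 0, i.e. (k+1)^2 a_{k+1} = (k - n) a_k = (k - 4) a_k. The right side vanishes at k = 4, so the series terminates at degree 4.
Standard normalization L_n(0) = 1 gives a_0 = 1. Work upward with a_{k+1} = (k - 4) a_k / (k+1)^2:
  a_1 = (0 - 4)(1) / 1^2 = -4/1 = -4
  a_2 = (1 - 4)(-4) / 2^2 = 12/4 = 3
  a_3 = (2 - 4)(3) / 3^2 = -6/9 = -2/3
  a_4 = (3 - 4)(-2/3) / 4^2 = (2/3)/16 = 1/24
Hence L_4(x) = x^4/24 - 2 x^3/3 + 3 x^2 - 4 x + 1.

L_4(x); series = x^4/24 - 2 x^3/3 + 3 x^2 - 4 x + 1


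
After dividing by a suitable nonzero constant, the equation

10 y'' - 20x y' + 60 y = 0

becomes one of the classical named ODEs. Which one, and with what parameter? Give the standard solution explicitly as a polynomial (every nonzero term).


All three coefficients share the factor 10; dividing through by 10 gives  y'' - 2x y' + 6 y = 0.
This matches the Hermite equation y'' - 2x y' + 2n y = 0 with 2n = 6, so n = 3; the polynomial solution is H_3(x).
With y = sum_k a_k x^k, matching x^k gives (k+2)(k+1) a_{k+2} = 2(k - n) a_k = 2(k - 3) a_k. The right side vanishes at k = 3, so the series with the parity of 3 terminates at degree 3.
Standard normalization: leading coefficient of H_n is 2^n, so a_3 = 2^3 = 8. Work downward with a_k = (k+1)(k+2) a_{k+2} / (2(k - n)):
  a_1 = (2)(3)(8) / (2(1 - 3)) = 48/(-4) = -12
Hence H_3(x) = 8 x^3 - 12 x.

H_3(x); series = 8 x^3 - 12 x


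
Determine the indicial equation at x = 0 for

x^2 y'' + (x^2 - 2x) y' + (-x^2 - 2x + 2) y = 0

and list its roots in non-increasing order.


Divide by x^2 to reach normal form y'' + P_1(x) y' + P_2(x) y = 0 with P_1(x) = 1 - 2/x and P_2(x) = -1 - 2/x + 2/x^2.
x = 0 is a singular point because the y'-coefficient 1 - 2/x has a pole at x = 0 and the y-coefficient -1 - 2/x + 2/x^2 has a pole at x = 0.
It is a regular singular point because x P_1(x) = p(x) = x - 2 and x^2 P_2(x) = q(x) = -x^2 - 2x + 2 are polynomials, hence analytic at x = 0.
p(0) = -2,  q(0) = 2.
Indicial equation: r(r-1) + p(0) r + q(0) = 0, i.e. r^2 + (p(0) - 1) r + q(0) = 0, i.e. r^2 - 3 r + 2 = 0.
Discriminant: (-3)^2 - 4(2) = 1, so r = (3 ± 1)/2.
Solving: r_1 = 2, r_2 = 1.

indicial: r^2 - 3 r + 2 = 0; roots r_1 = 2, r_2 = 1


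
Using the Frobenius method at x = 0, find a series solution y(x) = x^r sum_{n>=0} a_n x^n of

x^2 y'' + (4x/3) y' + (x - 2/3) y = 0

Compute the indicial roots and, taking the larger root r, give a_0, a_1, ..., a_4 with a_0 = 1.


Write in Frobenius form y'' + (p(x)/x) y' + (q(x)/x^2) y = 0:
  p(x) = 4/3,  q(x) = x - 2/3.
Indicial equation: r(r-1) + (4/3) r + (-2/3) = 0 -> roots r_1 = 2/3, r_2 = -1.
Take r = r_1 = 2/3. Let y(x) = x^r sum_{n>=0} a_n x^n with a_0 = 1.
Substitute y = x^r sum a_n x^n and match x^{r+n}. The recurrence is
  D(n) a_n + 1 a_{n-1} = 0,  where D(n) = (r+n)(r+n-1) + (4/3)(r+n) + (-2/3).
  a_n = -1 / D(n) * a_{n-1}.
Since the indicial polynomial factors as (r - r_1)(r - r_2), D(n) = (r_1 + n - r_1)(r_1 + n - r_2) = n(n + 5/3).
Evaluating step by step (a_0 = 1):
  n = 1: D(1) = 1(1 + 5/3) = 8/3; numerator = -1(1) = -1; a_1 = (-1)/(8/3) = -3/8
  n = 2: D(2) = 2(2 + 5/3) = 22/3; numerator = -1(-3/8) = 3/8; a_2 = (3/8)/(22/3) = 9/176
  n = 3: D(3) = 3(3 + 5/3) = 14; numerator = -1(9/176) = -9/176; a_3 = (-9/176)/(14) = -9/2464
  n = 4: D(4) = 4(4 + 5/3) = 68/3; numerator = -1(-9/2464) = 9/2464; a_4 = (9/2464)/(68/3) = 27/167552

r = 2/3; a_0 = 1; a_1 = -3/8; a_2 = 9/176; a_3 = -9/2464; a_4 = 27/167552


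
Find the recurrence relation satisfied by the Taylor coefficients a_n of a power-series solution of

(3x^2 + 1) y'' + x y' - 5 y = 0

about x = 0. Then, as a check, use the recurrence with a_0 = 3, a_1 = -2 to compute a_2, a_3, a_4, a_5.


Substitute y = sum_n a_n x^n.
(1 + 3 x^2) y'' contributes (n+2)(n+1) a_{n+2} + 3 n(n-1) a_n at x^n.
x y'(x) contributes n a_n at x^n.
-5 y(x) contributes -5 a_n at x^n.
Matching x^n: (n+2)(n+1) a_{n+2} + (3 n(n-1) + n - 5) a_n = 0.
Thus a_{n+2} = (-3 n(n-1) - n + 5) / ((n+1)(n+2)) * a_n.

Check with a_0 = 3, a_1 = -2 (apply the recurrence for n = 0, 1, 2, 3): a_0 = 3, a_1 = -2, a_2 = 15/2, a_3 = -4/3, a_4 = -15/8, a_5 = 16/15.

a_(n+2) = (-3 n(n-1) - n + 5) / ((n+1)(n+2)) * a_n; check: a_0 = 3, a_1 = -2, a_2 = 15/2, a_3 = -4/3, a_4 = -15/8, a_5 = 16/15


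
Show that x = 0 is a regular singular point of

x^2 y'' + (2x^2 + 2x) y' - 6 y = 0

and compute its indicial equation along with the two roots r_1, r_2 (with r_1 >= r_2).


Divide by x^2 to reach normal form y'' + P_1(x) y' + P_2(x) y = 0 with P_1(x) = 2 + 2/x and P_2(x) = -6/x^2.
x = 0 is a singular point because the y'-coefficient 2 + 2/x has a pole at x = 0 and the y-coefficient -6/x^2 has a pole at x = 0.
It is a regular singular point because x P_1(x) = p(x) = 2x + 2 and x^2 P_2(x) = q(x) = -6 are polynomials, hence analytic at x = 0.
p(0) = 2,  q(0) = -6.
Indicial equation: r(r-1) + p(0) r + q(0) = 0, i.e. r^2 + (p(0) - 1) r + q(0) = 0, i.e. r^2 + 1 r - 6 = 0.
Discriminant: (1)^2 - 4(-6) = 25, so r = (-1 ± 5)/2.
Solving: r_1 = 2, r_2 = -3.

indicial: r^2 + 1 r - 6 = 0; roots r_1 = 2, r_2 = -3


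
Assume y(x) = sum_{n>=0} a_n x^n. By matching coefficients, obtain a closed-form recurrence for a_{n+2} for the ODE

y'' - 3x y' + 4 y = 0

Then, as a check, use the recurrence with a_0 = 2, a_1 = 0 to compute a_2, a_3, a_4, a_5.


Substitute y = sum_n a_n x^n.
y''(x) has coefficient (n+2)(n+1) a_{n+2} at x^n;
-3 x y'(x) has coefficient -3 n a_n at x^n (shift);
4 y(x) has coefficient 4 a_n at x^n.
Matching x^n: (n+2)(n+1) a_{n+2} + (-3n + 4) a_n = 0.
Thus a_{n+2} = (3n - 4) / ((n+1)(n+2)) * a_n.

Check with a_0 = 2, a_1 = 0 (apply the recurrence for n = 0, 1, 2, 3): a_0 = 2, a_1 = 0, a_2 = -4, a_3 = 0, a_4 = -2/3, a_5 = 0.

a_(n+2) = (3n - 4) / ((n+1)(n+2)) * a_n; check: a_0 = 2, a_1 = 0, a_2 = -4, a_3 = 0, a_4 = -2/3, a_5 = 0


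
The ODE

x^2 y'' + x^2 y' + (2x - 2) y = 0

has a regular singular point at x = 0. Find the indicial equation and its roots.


Divide by x^2 to reach normal form y'' + P_1(x) y' + P_2(x) y = 0 with P_1(x) = 1 and P_2(x) = 2/x - 2/x^2.
x = 0 is a singular point because the y-coefficient 2/x - 2/x^2 has a pole at x = 0.
It is a regular singular point because x P_1(x) = p(x) = x and x^2 P_2(x) = q(x) = 2x - 2 are polynomials, hence analytic at x = 0.
p(0) = 0,  q(0) = -2.
Indicial equation: r(r-1) + p(0) r + q(0) = 0, i.e. r^2 + (p(0) - 1) r + q(0) = 0, i.e. r^2 - 1 r - 2 = 0.
Discriminant: (-1)^2 - 4(-2) = 9, so r = (1 ± 3)/2.
Solving: r_1 = 2, r_2 = -1.

indicial: r^2 - 1 r - 2 = 0; roots r_1 = 2, r_2 = -1


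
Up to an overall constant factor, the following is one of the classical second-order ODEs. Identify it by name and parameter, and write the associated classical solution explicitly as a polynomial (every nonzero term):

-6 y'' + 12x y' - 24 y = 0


All three coefficients share the factor -6; dividing through by -6 gives  y'' - 2x y' + 4 y = 0.
This matches the Hermite equation y'' - 2x y' + 2n y = 0 with 2n = 4, so n = 2; the polynomial solution is H_2(x).
With y = sum_k a_k x^k, matching x^k gives (k+2)(k+1) a_{k+2} = 2(k - n) a_k = 2(k - 2) a_k. The right side vanishes at k = 2, so the series with the parity of 2 terminates at degree 2.
Standard normalization: leading coefficient of H_n is 2^n, so a_2 = 2^2 = 4. Work downward with a_k = (k+1)(k+2) a_{k+2} / (2(k - n)):
  a_0 = (1)(2)(4) / (2(0 - 2)) = 8/(-4) = -2
Hence H_2(x) = 4 x^2 - 2.

H_2(x); series = 4 x^2 - 2


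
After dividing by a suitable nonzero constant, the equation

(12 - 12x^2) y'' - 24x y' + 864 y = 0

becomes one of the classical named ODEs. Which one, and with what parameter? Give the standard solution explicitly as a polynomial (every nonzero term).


All three coefficients share the factor 12; dividing through by 12 gives  (1 - x^2) y'' - 2x y' + 72 y = 0.
This matches the Legendre equation (1 - x^2) y'' - 2x y' + n(n+1) y = 0 (note the -2x y' term) with n(n+1) = 72, so n = 8; the polynomial solution is P_8(x).
With y = sum_k a_k x^k, matching x^k gives (k+2)(k+1) a_{k+2} = [k(k+1) - n(n+1)] a_k = (k - 8)(k + 9) a_k. The right side vanishes at k = 8, so the series with the parity of 8 terminates at degree 8.
Standard normalization (P_n(1) = 1): leading coefficient (2n)!/(2^n (n!)^2) = 20922789888000/(256*1625702400) = 6435/128, so a_8 = 6435/128. Work downward with a_k = (k+1)(k+2) a_{k+2} / ((k - 8)(k + 9)):
  a_6 = (7)(8)(6435/128) / ((6 - 8)(6 + 9)) = (45045/16)/(-30) = -3003/32
  a_4 = (5)(6)(-3003/32) / ((4 - 8)(4 + 9)) = (-45045/16)/(-52) = 3465/64
  a_2 = (3)(4)(3465/64) / ((2 - 8)(2 + 9)) = (10395/16)/(-66) = -315/32
  a_0 = (1)(2)(-315/32) / ((0 - 8)(0 + 9)) = (-315/16)/(-72) = 35/128
Hence P_8(x) = 6435 x^8/128 - 3003 x^6/32 + 3465 x^4/64 - 315 x^2/32 + 35/128.

P_8(x); series = 6435 x^8/128 - 3003 x^6/32 + 3465 x^4/64 - 315 x^2/32 + 35/128


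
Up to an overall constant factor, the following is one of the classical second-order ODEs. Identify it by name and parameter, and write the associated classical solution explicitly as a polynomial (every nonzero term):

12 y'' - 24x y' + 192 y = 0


All three coefficients share the factor 12; dividing through by 12 gives  y'' - 2x y' + 16 y = 0.
This matches the Hermite equation y'' - 2x y' + 2n y = 0 with 2n = 16, so n = 8; the polynomial solution is H_8(x).
With y = sum_k a_k x^k, matching x^k gives (k+2)(k+1) a_{k+2} = 2(k - n) a_k = 2(k - 8) a_k. The right side vanishes at k = 8, so the series with the parity of 8 terminates at degree 8.
Standard normalization: leading coefficient of H_n is 2^n, so a_8 = 2^8 = 256. Work downward with a_k = (k+1)(k+2) a_{k+2} / (2(k - n)):
  a_6 = (7)(8)(256) / (2(6 - 8)) = 14336/(-4) = -3584
  a_4 = (5)(6)(-3584) / (2(4 - 8)) = -107520/(-8) = 13440
  a_2 = (3)(4)(13440) / (2(2 - 8)) = 161280/(-12) = -13440
  a_0 = (1)(2)(-13440) / (2(0 - 8)) = -26880/(-16) = 1680
Hence H_8(x) = 256 x^8 - 3584 x^6 + 13440 x^4 - 13440 x^2 + 1680.

H_8(x); series = 256 x^8 - 3584 x^6 + 13440 x^4 - 13440 x^2 + 1680


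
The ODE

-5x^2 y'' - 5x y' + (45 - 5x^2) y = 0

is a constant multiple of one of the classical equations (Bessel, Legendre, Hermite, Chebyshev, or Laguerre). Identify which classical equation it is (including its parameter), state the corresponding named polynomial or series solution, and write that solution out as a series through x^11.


All three coefficients share the factor -5; dividing through by -5 gives  x^2 y'' + x y' + (x^2 - 9) y = 0.
This matches the Bessel equation x^2 y'' + x y' + (x^2 - nu^2) y = 0 with nu^2 = 9, so nu = 3; the solution bounded at x = 0 is J_3(x).
Frobenius at x = 0: indicial roots ±nu; for r = nu the recurrence k(k + 2nu) c_k = -c_{k-2} gives the standard series J_nu(x) = sum_{k>=0} (-1)^k / (k! (k+nu)!) (x/2)^(2k+nu). Evaluate the first 5 terms:
  k = 0: (-1)^0 / (0! * 3! * 2^3) x^3 = 1/(1*6*8) x^3 = (1/48) x^3
  k = 1: (-1)^1 / (1! * 4! * 2^5) x^5 = -1/(1*24*32) x^5 = (-1/768) x^5
  k = 2: (-1)^2 / (2! * 5! * 2^7) x^7 = 1/(2*120*128) x^7 = (1/30720) x^7
  k = 3: (-1)^3 / (3! * 6! * 2^9) x^9 = -1/(6*720*512) x^9 = (-1/2211840) x^9
  k = 4: (-1)^4 / (4! * 7! * 2^11) x^11 = 1/(24*5040*2048) x^11 = (1/247726080) x^11
Hence J_3(x) = x^11/247726080 - x^9/2211840 + x^7/30720 - x^5/768 + x^3/48 + ....

J_3(x); series = x^11/247726080 - x^9/2211840 + x^7/30720 - x^5/768 + x^3/48


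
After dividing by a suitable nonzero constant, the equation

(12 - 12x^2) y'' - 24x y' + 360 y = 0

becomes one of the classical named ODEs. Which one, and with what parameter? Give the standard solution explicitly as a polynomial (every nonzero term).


All three coefficients share the factor 12; dividing through by 12 gives  (1 - x^2) y'' - 2x y' + 30 y = 0.
This matches the Legendre equation (1 - x^2) y'' - 2x y' + n(n+1) y = 0 (note the -2x y' term) with n(n+1) = 30, so n = 5; the polynomial solution is P_5(x).
With y = sum_k a_k x^k, matching x^k gives (k+2)(k+1) a_{k+2} = [k(k+1) - n(n+1)] a_k = (k - 5)(k + 6) a_k. The right side vanishes at k = 5, so the series with the parity of 5 terminates at degree 5.
Standard normalization (P_n(1) = 1): leading coefficient (2n)!/(2^n (n!)^2) = 3628800/(32*14400) = 63/8, so a_5 = 63/8. Work downward with a_k = (k+1)(k+2) a_{k+2} / ((k - 5)(k + 6)):
  a_3 = (4)(5)(63/8) / ((3 - 5)(3 + 6)) = (315/2)/(-18) = -35/4
  a_1 = (2)(3)(-35/4) / ((1 - 5)(1 + 6)) = (-105/2)/(-28) = 15/8
Hence P_5(x) = 63 x^5/8 - 35 x^3/4 + 15 x/8.

P_5(x); series = 63 x^5/8 - 35 x^3/4 + 15 x/8


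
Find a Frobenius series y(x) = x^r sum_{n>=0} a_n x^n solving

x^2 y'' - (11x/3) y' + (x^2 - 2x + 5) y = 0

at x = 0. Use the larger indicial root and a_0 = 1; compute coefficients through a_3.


Write in Frobenius form y'' + (p(x)/x) y' + (q(x)/x^2) y = 0:
  p(x) = -11/3,  q(x) = x^2 - 2x + 5.
Indicial equation: r(r-1) + (-11/3) r + (5) = 0 -> roots r_1 = 3, r_2 = 5/3.
Take r = r_1 = 3. Let y(x) = x^r sum_{n>=0} a_n x^n with a_0 = 1.
Substitute y = x^r sum a_n x^n and match x^{r+n}. The recurrence is
  D(n) a_n - 2 a_{n-1} + 1 a_{n-2} = 0,  where D(n) = (r+n)(r+n-1) + (-11/3)(r+n) + (5).
  a_n = [2 a_{n-1} - 1 a_{n-2}] / D(n).
Since the indicial polynomial factors as (r - r_1)(r - r_2), D(n) = (r_1 + n - r_1)(r_1 + n - r_2) = n(n + 4/3).
Evaluating step by step (a_0 = 1):
  n = 1: D(1) = 1(1 + 4/3) = 7/3; numerator = 2(1) = 2; a_1 = (2)/(7/3) = 6/7
  n = 2: D(2) = 2(2 + 4/3) = 20/3; numerator = 2(6/7) - 1(1) = 5/7; a_2 = (5/7)/(20/3) = 3/28
  n = 3: D(3) = 3(3 + 4/3) = 13; numerator = 2(3/28) - 1(6/7) = -9/14; a_3 = (-9/14)/(13) = -9/182

r = 3; a_0 = 1; a_1 = 6/7; a_2 = 3/28; a_3 = -9/182


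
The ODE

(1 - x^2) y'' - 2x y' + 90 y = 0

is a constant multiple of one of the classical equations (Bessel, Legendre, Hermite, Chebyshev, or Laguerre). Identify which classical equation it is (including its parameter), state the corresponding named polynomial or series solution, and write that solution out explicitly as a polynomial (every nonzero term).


The equation is already in a standard form:  (1 - x^2) y'' - 2x y' + 90 y = 0.
This matches the Legendre equation (1 - x^2) y'' - 2x y' + n(n+1) y = 0 (note the -2x y' term) with n(n+1) = 90, so n = 9; the polynomial solution is P_9(x).
With y = sum_k a_k x^k, matching x^k gives (k+2)(k+1) a_{k+2} = [k(k+1) - n(n+1)] a_k = (k - 9)(k + 10) a_k. The right side vanishes at k = 9, so the series with the parity of 9 terminates at degree 9.
Standard normalization (P_n(1) = 1): leading coefficient (2n)!/(2^n (n!)^2) = 6402373705728000/(512*131681894400) = 12155/128, so a_9 = 12155/128. Work downward with a_k = (k+1)(k+2) a_{k+2} / ((k - 9)(k + 10)):
  a_7 = (8)(9)(12155/128) / ((7 - 9)(7 + 10)) = (109395/16)/(-34) = -6435/32
  a_5 = (6)(7)(-6435/32) / ((5 - 9)(5 + 10)) = (-135135/16)/(-60) = 9009/64
  a_3 = (4)(5)(9009/64) / ((3 - 9)(3 + 10)) = (45045/16)/(-78) = -1155/32
  a_1 = (2)(3)(-1155/32) / ((1 - 9)(1 + 10)) = (-3465/16)/(-88) = 315/128
Hence P_9(x) = 12155 x^9/128 - 6435 x^7/32 + 9009 x^5/64 - 1155 x^3/32 + 315 x/128.

P_9(x); series = 12155 x^9/128 - 6435 x^7/32 + 9009 x^5/64 - 1155 x^3/32 + 315 x/128


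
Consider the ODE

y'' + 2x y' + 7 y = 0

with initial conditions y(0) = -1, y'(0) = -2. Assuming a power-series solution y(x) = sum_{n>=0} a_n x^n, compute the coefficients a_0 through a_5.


Ansatz: y(x) = sum_{n>=0} a_n x^n, so y'(x) = sum_{n>=1} n a_n x^(n-1) and y''(x) = sum_{n>=2} n(n-1) a_n x^(n-2).
Substitute into P(x) y'' + Q(x) y' + R(x) y = 0 with P(x) = 1, Q(x) = 2x, R(x) = 7, and match powers of x.
Initial conditions: a_0 = -1, a_1 = -2.
Setting the coefficient of each power of x to zero and solving order by order (substituting the coefficients already found):
  x^0: 2 a_2 + 7 a_0 = 0  ->  2 a_2 = -7 a_0 = 7  ->  a_2 = 7/2
  x^1: 6 a_3 + 9 a_1 = 0  ->  6 a_3 = -9 a_1 = 18  ->  a_3 = 3
  x^2: 12 a_4 + 11 a_2 = 0  ->  12 a_4 = -11 a_2 = -77/2  ->  a_4 = -77/24
  x^3: 20 a_5 + 13 a_3 = 0  ->  20 a_5 = -13 a_3 = -39  ->  a_5 = -39/20
Truncated series: y(x) = -1 - 2 x + (7/2) x^2 + 3 x^3 - (77/24) x^4 - (39/20) x^5 + O(x^6).

a_0 = -1; a_1 = -2; a_2 = 7/2; a_3 = 3; a_4 = -77/24; a_5 = -39/20


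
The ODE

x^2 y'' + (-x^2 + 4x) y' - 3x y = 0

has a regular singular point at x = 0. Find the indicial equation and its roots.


Divide by x^2 to reach normal form y'' + P_1(x) y' + P_2(x) y = 0 with P_1(x) = -1 + 4/x and P_2(x) = -3/x.
x = 0 is a singular point because the y'-coefficient -1 + 4/x has a pole at x = 0 and the y-coefficient -3/x has a pole at x = 0.
It is a regular singular point because x P_1(x) = p(x) = 4 - x and x^2 P_2(x) = q(x) = -3x are polynomials, hence analytic at x = 0.
p(0) = 4,  q(0) = 0.
Indicial equation: r(r-1) + p(0) r + q(0) = 0, i.e. r^2 + (p(0) - 1) r + q(0) = 0, i.e. r^2 + 3 r = 0.
Discriminant: (3)^2 - 4(0) = 9, so r = (-3 ± 3)/2.
Solving: r_1 = 0, r_2 = -3.

indicial: r^2 + 3 r = 0; roots r_1 = 0, r_2 = -3


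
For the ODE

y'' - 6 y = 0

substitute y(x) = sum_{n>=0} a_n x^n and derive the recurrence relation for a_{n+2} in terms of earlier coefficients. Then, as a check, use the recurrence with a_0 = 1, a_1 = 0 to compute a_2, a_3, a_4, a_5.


Substitute y = sum_n a_n x^n into y'' + (const) y = 0.
y''(x) = sum_{n>=0} (n+2)(n+1) a_{n+2} x^n.
The ODE becomes sum_n [(n+2)(n+1) a_{n+2} - 6 a_n] x^n = 0.
Setting each coefficient to zero gives the recurrence:
  (n+2)(n+1) a_{n+2} - 6 a_n = 0,
  a_{n+2} = 6 / ((n+1)(n+2)) a_n.

Check with a_0 = 1, a_1 = 0 (apply the recurrence for n = 0, 1, 2, 3): a_0 = 1, a_1 = 0, a_2 = 3, a_3 = 0, a_4 = 3/2, a_5 = 0.

a_{n+2} = 6/((n+1)(n+2)) * a_n; check: a_0 = 1, a_1 = 0, a_2 = 3, a_3 = 0, a_4 = 3/2, a_5 = 0


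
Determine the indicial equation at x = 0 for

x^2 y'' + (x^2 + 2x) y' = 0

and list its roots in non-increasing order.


Divide by x^2 to reach normal form y'' + P_1(x) y' + P_2(x) y = 0 with P_1(x) = 1 + 2/x and P_2(x) = 0.
x = 0 is a singular point because the y'-coefficient 1 + 2/x has a pole at x = 0.
It is a regular singular point because x P_1(x) = p(x) = x + 2 and x^2 P_2(x) = q(x) = 0 are polynomials, hence analytic at x = 0.
p(0) = 2,  q(0) = 0.
Indicial equation: r(r-1) + p(0) r + q(0) = 0, i.e. r^2 + (p(0) - 1) r + q(0) = 0, i.e. r^2 + 1 r = 0.
Discriminant: (1)^2 - 4(0) = 1, so r = (-1 ± 1)/2.
Solving: r_1 = 0, r_2 = -1.

indicial: r^2 + 1 r = 0; roots r_1 = 0, r_2 = -1


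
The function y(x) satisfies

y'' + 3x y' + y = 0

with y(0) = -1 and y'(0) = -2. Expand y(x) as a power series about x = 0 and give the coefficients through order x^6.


Ansatz: y(x) = sum_{n>=0} a_n x^n, so y'(x) = sum_{n>=1} n a_n x^(n-1) and y''(x) = sum_{n>=2} n(n-1) a_n x^(n-2).
Substitute into P(x) y'' + Q(x) y' + R(x) y = 0 with P(x) = 1, Q(x) = 3x, R(x) = 1, and match powers of x.
Initial conditions: a_0 = -1, a_1 = -2.
Setting the coefficient of each power of x to zero and solving order by order (substituting the coefficients already found):
  x^0: 2 a_2 + a_0 = 0  ->  2 a_2 = -a_0 = 1  ->  a_2 = 1/2
  x^1: 6 a_3 + 4 a_1 = 0  ->  6 a_3 = -4 a_1 = 8  ->  a_3 = 4/3
  x^2: 12 a_4 + 7 a_2 = 0  ->  12 a_4 = -7 a_2 = -7/2  ->  a_4 = -7/24
  x^3: 20 a_5 + 10 a_3 = 0  ->  20 a_5 = -10 a_3 = -40/3  ->  a_5 = -2/3
  x^4: 30 a_6 + 13 a_4 = 0  ->  30 a_6 = -13 a_4 = 91/24  ->  a_6 = 91/720
Truncated series: y(x) = -1 - 2 x + (1/2) x^2 + (4/3) x^3 - (7/24) x^4 - (2/3) x^5 + (91/720) x^6 + O(x^7).

a_0 = -1; a_1 = -2; a_2 = 1/2; a_3 = 4/3; a_4 = -7/24; a_5 = -2/3; a_6 = 91/720
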